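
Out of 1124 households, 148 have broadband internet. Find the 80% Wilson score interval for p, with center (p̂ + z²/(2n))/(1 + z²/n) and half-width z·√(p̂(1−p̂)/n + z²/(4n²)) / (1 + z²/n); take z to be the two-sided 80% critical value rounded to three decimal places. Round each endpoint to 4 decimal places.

p̂ = 148/1124 = 0.13167; z = 1.282, so z² = 1.643524.
1 + z²/n = 1.001462.
Center = (0.13167 + 0.000731)/1.001462 = 0.13221.
Radicand: p̂(1−p̂)/n + z²/(4n²) = 0.000101721 + 0.000000325 = 0.000102046.
Half-width = 1.282·√0.000102046/1.001462 = 0.01293.
Interval: 0.13221 ± 0.01293 → (0.1193, 0.1451).

(0.1193, 0.1451)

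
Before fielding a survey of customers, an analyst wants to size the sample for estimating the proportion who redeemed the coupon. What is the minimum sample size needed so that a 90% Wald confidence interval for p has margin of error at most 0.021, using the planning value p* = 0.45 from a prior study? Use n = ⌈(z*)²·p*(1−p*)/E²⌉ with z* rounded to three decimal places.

The 90% critical value is z* = 1.645.
p*(1−p*) = 0.45·0.55 = 0.2475.
Required n before rounding: 2.706025 × 0.2475 / 0.021² = 1518.687.
Rounding up, n = 1519.

n = 1519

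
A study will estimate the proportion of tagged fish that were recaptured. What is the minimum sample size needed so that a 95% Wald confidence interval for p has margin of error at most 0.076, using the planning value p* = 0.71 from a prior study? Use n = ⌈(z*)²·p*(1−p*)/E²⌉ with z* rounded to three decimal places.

The 95% critical value is z* = 1.960.
p*(1−p*) = 0.2059.
Required n before rounding: 3.841600 × 0.2059 / 0.076² = 136.943.
⌈136.943⌉ = 137.

n = 137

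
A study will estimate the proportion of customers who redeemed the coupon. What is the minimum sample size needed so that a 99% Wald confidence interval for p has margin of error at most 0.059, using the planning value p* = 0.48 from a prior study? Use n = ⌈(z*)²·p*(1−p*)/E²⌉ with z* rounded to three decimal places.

For 99% confidence, z* = 2.576.
p*(1−p*) = 0.48·0.52 = 0.2496.
Required n before rounding: 6.635776 × 0.2496 / 0.059² = 475.809.
⌈475.809⌉ = 476.

n = 476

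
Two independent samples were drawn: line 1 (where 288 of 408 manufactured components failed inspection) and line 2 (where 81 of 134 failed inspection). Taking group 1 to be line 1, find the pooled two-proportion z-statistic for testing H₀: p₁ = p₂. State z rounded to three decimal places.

z = 2.185

Sample proportions: p̂₁ = 288/408 = 0.70588 and p̂₂ = 81/134 = 0.60448.
Pooled p̂ = (288+81)/(408+134) = 369/542 = 0.68081.
Pooled SE = √[0.2173071·0.00991367] ≈ 0.046415.
z = 0.10140/0.046415 = 2.185.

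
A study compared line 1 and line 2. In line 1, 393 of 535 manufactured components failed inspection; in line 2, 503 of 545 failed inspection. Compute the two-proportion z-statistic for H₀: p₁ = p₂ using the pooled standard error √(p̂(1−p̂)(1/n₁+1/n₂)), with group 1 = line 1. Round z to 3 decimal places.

z = -8.232

Sample proportions: p̂₁ = 393/535 = 0.73458 and p̂₂ = 503/545 = 0.92294.
Pooling: p̂ = 896/1080 = 0.82963.
SE = √[p̂(1−p̂)(1/n₁+1/n₂)] = √[0.82963·0.17037·(1/535+1/545)] ≈ 0.022881.
z = (p̂₁ − p̂₂)/SE = (0.73458 − 0.92294)/0.022881 = -0.18836/0.022881 = -8.232.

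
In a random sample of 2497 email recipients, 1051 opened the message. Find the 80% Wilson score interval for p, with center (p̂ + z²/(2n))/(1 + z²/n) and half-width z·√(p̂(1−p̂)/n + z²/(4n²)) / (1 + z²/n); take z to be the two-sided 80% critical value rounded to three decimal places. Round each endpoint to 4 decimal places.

p̂ = 1051/2497 = 0.42091; z = 1.282, so z² = 1.643524.
1 + z²/n = 1.000658.
Adjusted center: (0.42091 + z²/(2n))/1.000658 = 0.42096.
Radicand: p̂(1−p̂)/n + z²/(4n²) = 0.000097615 + 0.000000066 = 0.000097681.
Half-width = z·√(radicand)/denom = 1.282·0.009883/1.000658 = 0.01266.
CI: 0.42096 ± 0.01266 = (0.4083, 0.4336).

(0.4083, 0.4336)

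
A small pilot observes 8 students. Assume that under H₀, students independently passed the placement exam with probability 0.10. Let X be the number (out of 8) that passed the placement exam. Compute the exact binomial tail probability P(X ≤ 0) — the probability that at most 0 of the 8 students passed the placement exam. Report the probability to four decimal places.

P = 0.4305

X ~ Binomial(n=8, p=0.10).
P(X ≤ 0) = C(8,0)·0.10^0·0.90^8.
= 0.430467 = 0.4305.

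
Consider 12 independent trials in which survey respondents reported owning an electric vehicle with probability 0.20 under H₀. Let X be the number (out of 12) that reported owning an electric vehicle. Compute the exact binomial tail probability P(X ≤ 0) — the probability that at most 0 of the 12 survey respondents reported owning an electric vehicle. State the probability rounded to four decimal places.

P = 0.0687

X is binomial with n = 12 and p = 0.20.
P(X ≤ 0) = C(12,0)·0.20^0·0.80^12.
= 0.068719 = 0.0687.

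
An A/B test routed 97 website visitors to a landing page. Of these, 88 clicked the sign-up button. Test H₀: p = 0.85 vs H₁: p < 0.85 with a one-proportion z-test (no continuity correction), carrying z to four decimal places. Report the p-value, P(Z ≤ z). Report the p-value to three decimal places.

With x = 88 successes in n = 97, p̂ = 0.90722.
SE₀ = √(0.85·0.15/97) = 0.036255.
z = (p̂ − p₀)/SE = (88/97 − 0.85)/0.036255 ≈ 1.5782.
From the standard normal, P(Z ≤ z) = 0.943.

p-value = 0.943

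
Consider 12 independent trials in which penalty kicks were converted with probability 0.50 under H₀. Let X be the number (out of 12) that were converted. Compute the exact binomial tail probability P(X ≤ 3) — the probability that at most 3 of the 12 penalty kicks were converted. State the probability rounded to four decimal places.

X ~ Binomial(n=12, p=0.50).
P(X ≤ 3) = C(12,0)·0.50^0·0.50^12 + C(12,1)·0.50^1·0.50^11 + C(12,2)·0.50^2·0.50^10 + C(12,3)·0.50^3·0.50^9.
= 0.000244 + 0.002930 + 0.016113 + 0.053711 = 0.0730.

P = 0.0730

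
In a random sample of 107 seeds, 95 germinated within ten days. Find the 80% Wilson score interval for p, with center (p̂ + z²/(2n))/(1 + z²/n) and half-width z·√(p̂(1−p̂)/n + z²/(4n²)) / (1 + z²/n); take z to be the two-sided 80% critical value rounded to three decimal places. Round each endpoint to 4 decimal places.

Here p̂ = 95/107 = 0.88785 and z = 1.282 (z² = 1.643524).
Denominator 1 + z²/n = 1 + 1.643524/107 = 1.015360.
Center = (0.88785 + 0.007680)/1.015360 = 0.88198.
Radicand: p̂(1−p̂)/n + z²/(4n²) = 0.000930580 + 0.000035888 = 0.000966468.
Half-width = 1.282·√0.000966468/1.015360 = 0.03925.
CI: 0.88198 ± 0.03925 = (0.8427, 0.9212).

(0.8427, 0.9212)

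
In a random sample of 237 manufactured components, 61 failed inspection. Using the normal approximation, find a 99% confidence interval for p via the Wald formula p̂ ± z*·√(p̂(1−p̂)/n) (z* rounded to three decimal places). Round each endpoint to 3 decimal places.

(0.184, 0.331)

p̂ = 61/237 = 0.25738.
SE = √(p̂(1−p̂)/n) = √(0.191137/237) = 0.028399.
For 99% confidence, z* = 2.576.
Margin of error: 2.576 × 0.028399 = 0.07316.
Interval: 0.25738 ± 0.07316 → (0.184, 0.331).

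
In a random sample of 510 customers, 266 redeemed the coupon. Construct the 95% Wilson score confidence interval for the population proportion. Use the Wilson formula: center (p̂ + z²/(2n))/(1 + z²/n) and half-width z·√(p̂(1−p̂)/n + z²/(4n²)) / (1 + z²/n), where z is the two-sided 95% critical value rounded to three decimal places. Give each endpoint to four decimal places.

(0.4782, 0.5646)

Here p̂ = 266/510 = 0.52157 and z = 1.960 (z² = 3.841600).
1 + z²/n = 1.007533.
Adjusted center: (0.52157 + z²/(2n))/1.007533 = 0.52141.
Radicand: p̂(1−p̂)/n + z²/(4n²) = 0.000489284 + 0.000003692 = 0.000492976.
Half-width = z·√(radicand)/denom = 1.960·0.022203/1.007533 = 0.04319.
Interval: 0.52141 ± 0.04319 → (0.4782, 0.5646).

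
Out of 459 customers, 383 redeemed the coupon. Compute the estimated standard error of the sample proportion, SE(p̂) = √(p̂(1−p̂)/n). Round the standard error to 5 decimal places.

SE = 0.01735

Sample proportion p̂ = 383/459 = 0.83442.
p̂(1−p̂) = 0.83442·0.16558 = 0.138163.
SE = √(0.138163/459) = 0.01735.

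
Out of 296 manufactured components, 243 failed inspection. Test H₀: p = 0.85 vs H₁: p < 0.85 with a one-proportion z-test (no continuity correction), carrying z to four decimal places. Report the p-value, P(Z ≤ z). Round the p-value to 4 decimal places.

With x = 243 successes in n = 296, p̂ = 0.82095.
SE₀ = √(0.85·0.15/296) = 0.020754.
z = (p̂ − p₀)/SE = (243/296 − 0.85)/0.020754 ≈ -1.3999.
From the standard normal, P(Z ≤ z) = 0.0808.

p-value = 0.0808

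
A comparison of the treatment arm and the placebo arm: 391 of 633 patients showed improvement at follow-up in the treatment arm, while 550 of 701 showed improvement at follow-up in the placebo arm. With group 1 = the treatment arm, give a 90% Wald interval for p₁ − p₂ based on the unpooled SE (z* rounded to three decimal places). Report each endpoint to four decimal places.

(-0.2077, -0.1261)

p̂₁ = 391/633 = 0.61769, p̂₂ = 550/701 = 0.78459; p̂₁ − p̂₂ = -0.16690.
Unpooled SE = √(p̂₁(1−p̂₁)/n₁ + p̂₂(1−p̂₂)/n₂) = √(0.000373062 + 0.000241094) = 0.024782.
The 90% critical value is z* = 1.645. Margin = 1.645·0.024782 = 0.04077.
Interval: -0.16690 ± 0.04077 → (-0.2077, -0.1261).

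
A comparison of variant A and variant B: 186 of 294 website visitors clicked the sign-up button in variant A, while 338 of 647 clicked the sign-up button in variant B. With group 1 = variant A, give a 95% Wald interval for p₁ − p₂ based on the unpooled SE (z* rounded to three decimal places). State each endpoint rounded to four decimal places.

(0.0430, 0.1775)

p̂₁ = 0.63265, p̂₂ = 0.52241, so the observed difference is 0.11024.
Unpooled SE = √(p̂₁(1−p̂₁)/n₁ + p̂₂(1−p̂₂)/n₂) = √(0.000790487 + 0.000385622) = 0.034294.
The 95% critical value is z* = 1.960. Margin = 1.960·0.034294 = 0.06722.
CI: 0.11024 ± 0.06722 = (0.0430, 0.1775).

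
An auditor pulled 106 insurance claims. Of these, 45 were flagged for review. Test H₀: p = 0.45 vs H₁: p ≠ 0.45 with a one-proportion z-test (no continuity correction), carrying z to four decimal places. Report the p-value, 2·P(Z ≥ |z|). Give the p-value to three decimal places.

Sample proportion p̂ = 45/106 = 0.42453.
Null standard error: √(0.45·0.55/106) = √0.002334906 = 0.048321.
z = (p̂ − p₀)/SE = (45/106 − 0.45)/0.048321 ≈ -0.5271.
From the standard normal, 2·P(Z ≥ |z|) = 0.598.

p-value = 0.598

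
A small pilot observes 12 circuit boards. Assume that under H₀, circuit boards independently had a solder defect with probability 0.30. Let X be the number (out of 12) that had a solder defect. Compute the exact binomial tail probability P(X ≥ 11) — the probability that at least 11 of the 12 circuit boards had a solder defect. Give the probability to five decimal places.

X is binomial with n = 12 and p = 0.30.
P(X ≥ 11) = C(12,11)·0.30^11·0.70^1 + C(12,12)·0.30^12·0.70^0.
= 0.000015 + 0.000001 = 0.00002.

P = 0.00002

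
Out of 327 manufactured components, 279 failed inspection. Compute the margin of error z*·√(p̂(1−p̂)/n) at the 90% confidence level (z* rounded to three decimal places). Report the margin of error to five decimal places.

The sample proportion is 279/327 = 0.85321.
SE(p̂) = √(0.85321·0.14679/327) = 0.019570.
For 90% confidence, z* = 1.645.
ME = 1.645·0.019570 = 0.03219.

ME = 0.03219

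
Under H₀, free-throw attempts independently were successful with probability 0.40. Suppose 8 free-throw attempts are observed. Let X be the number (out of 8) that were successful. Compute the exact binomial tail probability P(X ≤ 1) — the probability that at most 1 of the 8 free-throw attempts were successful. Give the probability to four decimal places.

P = 0.1064

X ~ Binomial(n=8, p=0.40).
P(X ≤ 1) = C(8,0)·0.40^0·0.60^8 + C(8,1)·0.40^1·0.60^7.
= 0.016796 + 0.089580 = 0.1064.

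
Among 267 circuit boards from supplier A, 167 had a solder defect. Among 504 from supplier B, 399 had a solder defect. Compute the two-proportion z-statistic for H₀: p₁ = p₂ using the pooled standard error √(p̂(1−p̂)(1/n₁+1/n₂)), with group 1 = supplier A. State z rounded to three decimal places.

z = -4.970

Sample proportions: p̂₁ = 167/267 = 0.62547 and p̂₂ = 399/504 = 0.79167.
Pooled p̂ = (167+399)/(267+504) = 566/771 = 0.73411.
Pooled SE = √[0.1951918·0.00572945] ≈ 0.033442.
z = (p̂₁ − p̂₂)/SE = (0.62547 − 0.79167)/0.033442 = -0.16620/0.033442 = -4.970.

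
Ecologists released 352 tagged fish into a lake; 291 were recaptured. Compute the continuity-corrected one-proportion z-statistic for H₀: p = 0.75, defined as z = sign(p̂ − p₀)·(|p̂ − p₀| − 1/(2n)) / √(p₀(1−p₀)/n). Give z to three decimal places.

z = 3.262

With x = 291 successes in n = 352, p̂ = 0.82670. p̂ − p₀ = 0.076705.
1/(2n) = 0.001420.
Corrected numerator: |0.076705| − 0.001420 = 0.075285.
Under H₀, SE = √(p₀(1−p₀)/n) = √(0.75·0.25/352) = √0.000532670 = 0.023080.
z = +0.075285/0.023080 = 3.262.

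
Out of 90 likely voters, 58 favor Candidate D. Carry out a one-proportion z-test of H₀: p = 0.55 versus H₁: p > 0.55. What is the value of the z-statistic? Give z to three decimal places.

p̂ = 58/90 = 0.64444.
SE₀ = √(0.55·0.45/90) = 0.052440.
Test statistic: z = 0.09444/0.052440 = 1.801.

z = 1.801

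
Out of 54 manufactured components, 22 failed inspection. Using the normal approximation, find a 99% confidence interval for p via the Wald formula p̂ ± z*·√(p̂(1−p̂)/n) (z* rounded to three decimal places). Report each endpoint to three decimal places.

(0.235, 0.580)

Sample proportion p̂ = 22/54 = 0.40741.
Standard error of p̂: √(0.241427/54) = √0.004470863 = 0.066865.
The 99% critical value is z* = 2.576.
Margin of error: 2.576 × 0.066865 = 0.17224.
Interval: 0.40741 ± 0.17224 → (0.235, 0.580).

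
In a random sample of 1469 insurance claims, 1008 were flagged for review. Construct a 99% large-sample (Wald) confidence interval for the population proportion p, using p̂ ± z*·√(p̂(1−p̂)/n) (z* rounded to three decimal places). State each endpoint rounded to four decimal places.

With x = 1008 successes in n = 1469, p̂ = 0.68618.
SE(p̂) = √(0.68618·0.31382/1469) = 0.012107.
The 99% critical value is z* = 2.576.
Margin of error: 2.576 × 0.012107 = 0.03119.
Interval: 0.68618 ± 0.03119 → (0.6550, 0.7174).

(0.6550, 0.7174)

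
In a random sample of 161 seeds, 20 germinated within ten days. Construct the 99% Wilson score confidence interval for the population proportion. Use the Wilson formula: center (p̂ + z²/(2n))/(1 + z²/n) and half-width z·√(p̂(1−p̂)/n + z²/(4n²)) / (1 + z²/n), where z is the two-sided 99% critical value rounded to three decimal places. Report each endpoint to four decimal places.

(0.0718, 0.2064)

p̂ = 20/161 = 0.12422; z = 2.576, so z² = 6.635776.
1 + z²/n = 1.041216.
Center = (0.12422 + 0.020608)/1.041216 = 0.13910.
Radicand: p̂(1−p̂)/n + z²/(4n²) = 0.000675727 + 0.000064000 = 0.000739727.
Half-width = 2.576·√0.000739727/1.041216 = 0.06729.
So the interval runs from 0.0718 to 0.2064.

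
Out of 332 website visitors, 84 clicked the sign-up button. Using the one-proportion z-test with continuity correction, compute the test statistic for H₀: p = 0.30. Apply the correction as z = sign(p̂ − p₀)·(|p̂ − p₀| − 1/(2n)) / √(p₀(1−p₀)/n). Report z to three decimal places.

The sample proportion is 84/332 = 0.25301. p̂ − p₀ = -0.046988.
Continuity correction 1/(2n) = 1/664 = 0.001506.
Corrected numerator: |-0.046988| − 0.001506 = 0.045482.
Under H₀, SE = √(p₀(1−p₀)/n) = √(0.30·0.70/332) = √0.000632530 = 0.025150.
z = (−)0.045482/0.025150 = -1.808.

z = -1.808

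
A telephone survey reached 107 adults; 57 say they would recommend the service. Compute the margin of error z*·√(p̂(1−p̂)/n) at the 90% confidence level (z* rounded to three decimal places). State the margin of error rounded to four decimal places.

p̂ = 57/107 = 0.53271.
SE = √(p̂(1−p̂)/n) = √(0.248930/107) = 0.048233.
For 90% confidence, z* = 1.645.
So ME = 0.0793.

ME = 0.0793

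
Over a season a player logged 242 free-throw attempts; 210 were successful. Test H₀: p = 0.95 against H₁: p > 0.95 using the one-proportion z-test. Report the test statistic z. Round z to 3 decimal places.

z = -5.869

With x = 210 successes in n = 242, p̂ = 0.86777.
Under H₀, SE = √(p₀(1−p₀)/n) = √(0.95·0.05/242) = √0.000196281 = 0.014010.
z = (p̂ − p₀)/SE = (0.86777 − 0.95)/0.014010 = -5.869.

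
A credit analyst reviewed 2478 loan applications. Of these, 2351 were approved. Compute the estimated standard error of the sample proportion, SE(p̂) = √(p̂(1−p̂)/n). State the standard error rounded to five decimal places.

SE = 0.00443

p̂ = 2351/2478 = 0.94875.
p̂(1−p̂) = 0.94875·0.05125 = 0.048623.
Dividing by n and taking the root: √0.000019622 = 0.00443.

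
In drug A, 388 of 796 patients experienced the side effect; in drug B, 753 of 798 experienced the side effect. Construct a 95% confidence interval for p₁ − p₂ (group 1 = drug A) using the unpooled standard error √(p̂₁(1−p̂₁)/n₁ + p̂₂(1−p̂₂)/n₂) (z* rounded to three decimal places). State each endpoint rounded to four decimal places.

p̂₁ = 0.48744, p̂₂ = 0.94361, so the observed difference is -0.45617.
SE = √(0.000313872 + 0.000066680) = √0.000380552 = 0.019508.
The 95% critical value is z* = 1.960. Margin = 1.960·0.019508 = 0.03824.
Interval: -0.45617 ± 0.03824 → (-0.4944, -0.4179).

(-0.4944, -0.4179)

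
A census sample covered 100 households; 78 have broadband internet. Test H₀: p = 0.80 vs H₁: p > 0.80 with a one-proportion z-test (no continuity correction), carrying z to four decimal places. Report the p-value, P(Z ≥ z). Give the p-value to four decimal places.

p-value = 0.6915

p̂ = 78/100 = 0.78000.
Null standard error: √(0.80·0.20/100) = √0.001600000 = 0.040000.
Test statistic (full precision, shown to 4 dp): z = (78/100 − 0.80)/SE₀ ≈ -0.5000.
p-value = P(Z ≥ z) with z = -0.5000 → 0.6915.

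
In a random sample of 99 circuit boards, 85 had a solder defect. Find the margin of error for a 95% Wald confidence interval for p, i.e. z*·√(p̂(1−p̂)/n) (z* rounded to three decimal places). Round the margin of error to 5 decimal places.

ME = 0.06864

Sample proportion p̂ = 85/99 = 0.85859.
Standard error of p̂: √(0.121416/99) = √0.001226426 = 0.035020.
z* = 1.960 at the 95% level.
So ME = 0.06864.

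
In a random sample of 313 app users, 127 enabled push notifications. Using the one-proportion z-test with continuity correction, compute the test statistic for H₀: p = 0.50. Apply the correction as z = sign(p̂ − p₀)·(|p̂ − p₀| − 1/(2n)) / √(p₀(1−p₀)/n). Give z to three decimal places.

z = -3.278

p̂ = 127/313 = 0.40575. p̂ − p₀ = -0.094249.
1/(2n) = 0.001597.
Corrected numerator: |-0.094249| − 0.001597 = 0.092652.
Under H₀, SE = √(p₀(1−p₀)/n) = √(0.50·0.50/313) = √0.000798722 = 0.028262.
z = −0.092652/0.028262 = -3.278.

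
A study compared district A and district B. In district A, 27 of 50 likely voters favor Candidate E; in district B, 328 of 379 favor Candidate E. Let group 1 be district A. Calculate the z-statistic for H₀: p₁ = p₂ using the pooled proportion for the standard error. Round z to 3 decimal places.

z = -5.725

Sample proportions: p̂₁ = 27/50 = 0.54000 and p̂₂ = 328/379 = 0.86544.
Pooled p̂ = (27+328)/(50+379) = 355/429 = 0.82751.
SE = √[p̂(1−p̂)(1/n₁+1/n₂)] = √[0.82751·0.17249·(1/50+1/379)] ≈ 0.056846.
z = (p̂₁ − p̂₂)/SE = (0.54000 − 0.86544)/0.056846 = -0.32544/0.056846 = -5.725.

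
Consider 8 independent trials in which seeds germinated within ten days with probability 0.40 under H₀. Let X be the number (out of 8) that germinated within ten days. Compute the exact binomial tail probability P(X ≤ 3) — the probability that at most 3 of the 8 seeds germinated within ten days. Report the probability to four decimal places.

X ~ Binomial(n=8, p=0.40).
P(X ≤ 3) = C(8,0)·0.40^0·0.60^8 + C(8,1)·0.40^1·0.60^7 + C(8,2)·0.40^2·0.60^6 + C(8,3)·0.40^3·0.60^5.
= 0.016796 + 0.089580 + 0.209019 + 0.278692 = 0.5941.

P = 0.5941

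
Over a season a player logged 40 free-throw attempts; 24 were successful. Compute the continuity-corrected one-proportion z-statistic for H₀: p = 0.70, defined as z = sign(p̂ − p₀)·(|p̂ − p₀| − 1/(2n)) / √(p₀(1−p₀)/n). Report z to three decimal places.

p̂ = 24/40 = 0.60000. p̂ − p₀ = -0.100000.
Continuity correction 1/(2n) = 1/80 = 0.012500.
Corrected numerator: |-0.100000| − 0.012500 = 0.087500.
SE₀ = √(0.70·0.30/40) = 0.072457.
z = −0.087500/0.072457 = -1.208.

z = -1.208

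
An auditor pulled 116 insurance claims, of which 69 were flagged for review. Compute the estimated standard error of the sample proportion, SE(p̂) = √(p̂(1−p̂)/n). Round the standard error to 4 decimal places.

Sample proportion p̂ = 69/116 = 0.59483.
p̂(1−p̂) = 0.59483·0.40517 = 0.241007.
Dividing by n and taking the root: √0.002077647 = 0.0456.

SE = 0.0456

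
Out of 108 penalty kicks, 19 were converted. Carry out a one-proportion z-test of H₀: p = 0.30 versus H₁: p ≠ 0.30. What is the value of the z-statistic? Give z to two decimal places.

Sample proportion p̂ = 19/108 = 0.17593.
Under H₀, SE = √(p₀(1−p₀)/n) = √(0.30·0.70/108) = √0.001944444 = 0.044096.
Test statistic: z = -0.12407/0.044096 = -2.81.

z = -2.81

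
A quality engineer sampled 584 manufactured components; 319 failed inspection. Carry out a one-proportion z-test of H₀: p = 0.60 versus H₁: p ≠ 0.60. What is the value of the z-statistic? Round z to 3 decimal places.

p̂ = 319/584 = 0.54623.
Under H₀, SE = √(p₀(1−p₀)/n) = √(0.60·0.40/584) = √0.000410959 = 0.020272.
z = (p̂ − p₀)/SE = (0.54623 − 0.60)/0.020272 = -2.652.

z = -2.652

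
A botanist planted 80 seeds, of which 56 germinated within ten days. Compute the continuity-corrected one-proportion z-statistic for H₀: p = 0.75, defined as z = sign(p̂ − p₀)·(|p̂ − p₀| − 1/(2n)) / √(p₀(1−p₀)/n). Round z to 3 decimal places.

z = -0.904

Sample proportion p̂ = 56/80 = 0.70000. p̂ − p₀ = -0.050000.
Continuity correction 1/(2n) = 1/160 = 0.006250.
Corrected numerator: |-0.050000| − 0.006250 = 0.043750.
Null standard error: √(0.75·0.25/80) = √0.002343750 = 0.048412.
z = (−)0.043750/0.048412 = -0.904.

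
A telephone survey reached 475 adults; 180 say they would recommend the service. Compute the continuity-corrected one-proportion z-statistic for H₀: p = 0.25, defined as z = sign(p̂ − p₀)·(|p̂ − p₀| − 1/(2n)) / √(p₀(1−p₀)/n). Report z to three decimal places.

z = 6.437

p̂ = 180/475 = 0.37895. p̂ − p₀ = 0.128947.
1/(2n) = 0.001053.
Corrected numerator: |0.128947| − 0.001053 = 0.127894.
SE₀ = √(0.25·0.75/475) = 0.019868.
z = (+)0.127894/0.019868 = 6.437.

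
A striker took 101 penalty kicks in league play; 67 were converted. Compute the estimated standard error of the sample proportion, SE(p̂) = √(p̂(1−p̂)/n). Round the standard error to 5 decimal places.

SE = 0.04702

Sample proportion p̂ = 67/101 = 0.66337.
p̂(1−p̂) = 0.223310.
SE = √(0.223310/101) = √0.002210990 = 0.04702.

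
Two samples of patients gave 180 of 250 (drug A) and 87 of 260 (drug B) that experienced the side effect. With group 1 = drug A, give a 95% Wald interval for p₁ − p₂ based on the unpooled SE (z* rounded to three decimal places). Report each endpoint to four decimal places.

p̂₁ = 180/250 = 0.72000, p̂₂ = 87/260 = 0.33462; p̂₁ − p̂₂ = 0.38538.
Unpooled SE = √(p̂₁(1−p̂₁)/n₁ + p̂₂(1−p̂₂)/n₂) = √(0.000806400 + 0.000856338) = 0.040777.
z* = 1.960 at the 95% level. Margin of error = 0.07992.
Interval: 0.38538 ± 0.07992 → (0.3055, 0.4653).

(0.3055, 0.4653)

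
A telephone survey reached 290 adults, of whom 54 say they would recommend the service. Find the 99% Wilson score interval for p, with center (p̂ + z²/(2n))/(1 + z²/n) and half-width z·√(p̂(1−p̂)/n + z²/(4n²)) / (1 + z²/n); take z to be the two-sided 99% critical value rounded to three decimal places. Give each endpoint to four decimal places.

p̂ = 54/290 = 0.18621; z = 2.576, so z² = 6.635776.
1 + z²/n = 1.022882.
Center = (0.18621 + 0.011441)/1.022882 = 0.19323.
Radicand: p̂(1−p̂)/n + z²/(4n²) = 0.000522531 + 0.000019726 = 0.000542257.
Half-width = 2.576·√0.000542257/1.022882 = 0.05864.
CI: 0.19323 ± 0.05864 = (0.1346, 0.2519).

(0.1346, 0.2519)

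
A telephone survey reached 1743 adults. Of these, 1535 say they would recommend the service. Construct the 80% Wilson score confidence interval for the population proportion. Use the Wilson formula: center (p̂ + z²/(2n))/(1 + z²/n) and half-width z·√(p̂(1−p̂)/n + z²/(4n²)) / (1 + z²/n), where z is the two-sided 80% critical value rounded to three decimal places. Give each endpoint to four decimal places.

p̂ = 1535/1743 = 0.88067; z = 1.282, so z² = 1.643524.
1 + z²/n = 1.000943.
Adjusted center: (0.88067 + z²/(2n))/1.000943 = 0.88031.
Radicand: p̂(1−p̂)/n + z²/(4n²) = 0.000060295 + 0.000000135 = 0.000060430.
Half-width = z·√(radicand)/denom = 1.282·0.007774/1.000943 = 0.00996.
CI: 0.88031 ± 0.00996 = (0.8704, 0.8903).

(0.8704, 0.8903)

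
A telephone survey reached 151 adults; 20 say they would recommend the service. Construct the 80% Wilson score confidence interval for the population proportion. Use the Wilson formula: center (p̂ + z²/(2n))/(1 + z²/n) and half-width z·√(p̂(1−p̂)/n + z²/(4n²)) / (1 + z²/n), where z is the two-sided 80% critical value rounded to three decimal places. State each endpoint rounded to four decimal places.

(0.1010, 0.1718)

Here p̂ = 20/151 = 0.13245 and z = 1.282 (z² = 1.643524).
Denominator 1 + z²/n = 1 + 1.643524/151 = 1.010884.
Center = (0.13245 + 0.005442)/1.010884 = 0.13641.
Radicand: p̂(1−p̂)/n + z²/(4n²) = 0.000760975 + 0.000018020 = 0.000778995.
Half-width = 1.282·√0.000778995/1.010884 = 0.03540.
So the interval runs from 0.1010 to 0.1718.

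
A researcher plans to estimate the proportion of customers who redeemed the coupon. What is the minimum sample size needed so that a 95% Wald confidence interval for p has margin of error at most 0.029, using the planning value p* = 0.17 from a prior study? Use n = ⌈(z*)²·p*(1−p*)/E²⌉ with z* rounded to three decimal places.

For 95% confidence, z* = 1.960.
p*(1−p*) = 0.1411.
Required n before rounding: 3.841600 × 0.1411 / 0.029² = 644.530.
Rounding up, n = 645.

n = 645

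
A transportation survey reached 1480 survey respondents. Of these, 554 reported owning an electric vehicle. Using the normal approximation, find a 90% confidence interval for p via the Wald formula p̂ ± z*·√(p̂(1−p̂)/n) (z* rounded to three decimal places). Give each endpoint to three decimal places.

(0.354, 0.395)

p̂ = 554/1480 = 0.37432.
Standard error of p̂: √(0.234206/1480) = √0.000158247 = 0.012580.
z* = 1.645 at the 90% level.
Margin = 1.645·0.012580 = 0.02069.
CI: 0.37432 ± 0.02069 = (0.354, 0.395).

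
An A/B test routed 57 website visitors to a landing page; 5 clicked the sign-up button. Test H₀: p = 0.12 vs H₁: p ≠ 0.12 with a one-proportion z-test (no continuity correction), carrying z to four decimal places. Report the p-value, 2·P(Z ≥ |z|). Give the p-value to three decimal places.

p-value = 0.453

p̂ = 5/57 = 0.08772.
SE₀ = √(0.12·0.88/57) = 0.043042.
Test statistic (full precision, shown to 4 dp): z = (5/57 − 0.12)/SE₀ ≈ -0.7500.
p-value = 2·P(Z ≥ |z|) with z = -0.7500 → 0.453.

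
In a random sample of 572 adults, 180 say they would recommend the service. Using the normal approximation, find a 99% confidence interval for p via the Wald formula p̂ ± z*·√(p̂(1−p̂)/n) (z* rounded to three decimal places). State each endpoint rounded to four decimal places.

(0.2647, 0.3647)

The sample proportion is 180/572 = 0.31469.
SE(p̂) = √(0.31469·0.68531/572) = 0.019417.
The 99% critical value is z* = 2.576.
Margin of error: 2.576 × 0.019417 = 0.05002.
So the interval runs from 0.2647 to 0.3647.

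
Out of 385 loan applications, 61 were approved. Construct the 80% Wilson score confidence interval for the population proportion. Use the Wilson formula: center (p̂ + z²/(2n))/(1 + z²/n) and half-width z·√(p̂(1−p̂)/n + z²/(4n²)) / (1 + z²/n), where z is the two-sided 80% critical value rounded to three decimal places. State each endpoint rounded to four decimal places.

Here p̂ = 61/385 = 0.15844 and z = 1.282 (z² = 1.643524).
1 + z²/n = 1.004269.
Center = (0.15844 + 0.002134)/1.004269 = 0.15989.
Radicand: p̂(1−p̂)/n + z²/(4n²) = 0.000346332 + 0.000002772 = 0.000349104.
Half-width = 1.282·√0.000349104/1.004269 = 0.02385.
CI: 0.15989 ± 0.02385 = (0.1360, 0.1837).

(0.1360, 0.1837)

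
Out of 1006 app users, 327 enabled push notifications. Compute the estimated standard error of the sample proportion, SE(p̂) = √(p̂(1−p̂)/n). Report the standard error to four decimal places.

p̂ = 327/1006 = 0.32505.
p̂(1−p̂) = 0.219392.
SE = √(0.219392/1006) = 0.0148.

SE = 0.0148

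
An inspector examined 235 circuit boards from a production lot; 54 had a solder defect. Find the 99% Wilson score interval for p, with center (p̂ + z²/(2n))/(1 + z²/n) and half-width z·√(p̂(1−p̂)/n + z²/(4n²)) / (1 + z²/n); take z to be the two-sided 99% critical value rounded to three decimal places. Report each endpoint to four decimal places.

(0.1671, 0.3073)

Here p̂ = 54/235 = 0.22979 and z = 2.576 (z² = 6.635776).
Denominator 1 + z²/n = 1 + 6.635776/235 = 1.028237.
Center = (0.22979 + 0.014119)/1.028237 = 0.23721.
Radicand: p̂(1−p̂)/n + z²/(4n²) = 0.000753128 + 0.000030040 = 0.000783168.
Half-width = 2.576·√0.000783168/1.028237 = 0.07011.
CI: 0.23721 ± 0.07011 = (0.1671, 0.3073).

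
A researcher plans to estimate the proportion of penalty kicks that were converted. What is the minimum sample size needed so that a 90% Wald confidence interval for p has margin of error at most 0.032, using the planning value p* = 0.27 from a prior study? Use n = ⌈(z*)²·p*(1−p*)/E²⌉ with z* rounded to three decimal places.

For 90% confidence, z* = 1.645.
p*(1−p*) = 0.1971.
(z*)²·p*(1−p*)/E² = 2.706025·0.1971/0.001024 = 520.857.
⌈520.857⌉ = 521.

n = 521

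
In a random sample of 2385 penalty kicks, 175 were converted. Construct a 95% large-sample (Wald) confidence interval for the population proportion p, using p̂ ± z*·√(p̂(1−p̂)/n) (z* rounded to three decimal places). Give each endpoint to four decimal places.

The sample proportion is 175/2385 = 0.07338.
SE = √(p̂(1−p̂)/n) = √(0.067991/2385) = 0.005339.
z* = 1.960 at the 95% level.
Margin of error: 1.960 × 0.005339 = 0.01046.
So the interval runs from 0.0629 to 0.0838.

(0.0629, 0.0838)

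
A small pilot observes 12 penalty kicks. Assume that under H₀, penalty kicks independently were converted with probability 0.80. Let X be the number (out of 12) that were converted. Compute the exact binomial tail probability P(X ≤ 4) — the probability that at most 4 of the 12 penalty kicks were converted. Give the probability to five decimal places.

P = 0.00058

X is binomial with n = 12 and p = 0.80.
P(X ≤ 4) = Σ_{j=0}^{4} C(12,j)·0.80^j·0.20^{12−j}.
= 0.000000 + 0.000000 + 0.000004 + 0.000058 + 0.000519 = 0.00058.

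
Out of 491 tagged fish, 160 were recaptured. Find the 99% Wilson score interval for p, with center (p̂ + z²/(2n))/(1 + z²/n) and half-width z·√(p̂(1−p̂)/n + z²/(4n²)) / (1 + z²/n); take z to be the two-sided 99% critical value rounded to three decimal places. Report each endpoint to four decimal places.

p̂ = 160/491 = 0.32587; z = 2.576, so z² = 6.635776.
1 + z²/n = 1.013515.
Center = (0.32587 + 0.006757)/1.013515 = 0.32819.
Radicand: p̂(1−p̂)/n + z²/(4n²) = 0.000447408 + 0.000006881 = 0.000454289.
Half-width = 2.576·√0.000454289/1.013515 = 0.05417.
Interval: 0.32819 ± 0.05417 → (0.2740, 0.3824).

(0.2740, 0.3824)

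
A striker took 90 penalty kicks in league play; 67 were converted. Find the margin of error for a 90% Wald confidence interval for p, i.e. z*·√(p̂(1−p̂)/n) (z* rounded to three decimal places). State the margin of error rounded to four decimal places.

The sample proportion is 67/90 = 0.74444.
Standard error of p̂: √(0.190247/90) = √0.002113855 = 0.045977.
z* = 1.645 at the 90% level.
Margin of error = z*·SE = 1.645 × 0.045977 = 0.0756.

ME = 0.0756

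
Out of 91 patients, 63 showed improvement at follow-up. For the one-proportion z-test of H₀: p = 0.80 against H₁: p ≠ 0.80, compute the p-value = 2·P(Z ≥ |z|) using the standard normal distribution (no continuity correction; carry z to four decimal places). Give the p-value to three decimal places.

p-value = 0.010

With x = 63 successes in n = 91, p̂ = 0.69231.
SE₀ = √(0.80·0.20/91) = 0.041931.
Test statistic (full precision, shown to 4 dp): z = (63/91 − 0.80)/SE₀ ≈ -2.5683.
From the standard normal, 2·P(Z ≥ |z|) = 0.010.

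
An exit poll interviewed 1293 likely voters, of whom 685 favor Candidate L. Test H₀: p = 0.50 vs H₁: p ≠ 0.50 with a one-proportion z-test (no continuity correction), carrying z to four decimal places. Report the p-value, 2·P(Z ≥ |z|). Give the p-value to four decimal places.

The sample proportion is 685/1293 = 0.52978.
Under H₀, SE = √(p₀(1−p₀)/n) = √(0.50·0.50/1293) = √0.000193349 = 0.013905.
z = (p̂ − p₀)/SE = (685/1293 − 0.50)/0.013905 ≈ 2.1414.
p-value = 2·P(Z ≥ |z|) with z = 2.1414 → 0.0322.

p-value = 0.0322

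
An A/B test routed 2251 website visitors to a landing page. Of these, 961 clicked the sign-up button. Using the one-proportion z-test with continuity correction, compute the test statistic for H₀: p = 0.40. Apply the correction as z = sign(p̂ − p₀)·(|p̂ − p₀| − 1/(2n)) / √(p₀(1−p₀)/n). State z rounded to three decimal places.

z = 2.586

Sample proportion p̂ = 961/2251 = 0.42692. p̂ − p₀ = 0.026921.
1/(2n) = 0.000222.
Corrected numerator: |0.026921| − 0.000222 = 0.026699.
Null standard error: √(0.40·0.60/2251) = √0.000106619 = 0.010326.
z = (+)0.026699/0.010326 = 2.586.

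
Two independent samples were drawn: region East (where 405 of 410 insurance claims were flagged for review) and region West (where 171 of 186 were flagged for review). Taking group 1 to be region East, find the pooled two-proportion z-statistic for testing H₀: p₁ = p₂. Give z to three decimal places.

Sample proportions: p̂₁ = 405/410 = 0.98780 and p̂₂ = 171/186 = 0.91935.
Pooling: p̂ = 576/596 = 0.96644.
Pooled SE = √[0.0324310·0.00781537] ≈ 0.015920.
z = 0.06845/0.015920 = 4.300.

z = 4.300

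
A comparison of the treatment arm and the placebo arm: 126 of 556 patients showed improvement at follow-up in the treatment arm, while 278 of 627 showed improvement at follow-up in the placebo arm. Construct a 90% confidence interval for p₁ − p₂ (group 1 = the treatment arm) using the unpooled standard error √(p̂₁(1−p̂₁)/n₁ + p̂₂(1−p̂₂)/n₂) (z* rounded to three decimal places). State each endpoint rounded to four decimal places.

(-0.2606, -0.1730)

p̂₁ = 126/556 = 0.22662, p̂₂ = 278/627 = 0.44338; p̂₁ − p̂₂ = -0.21676.
SE = √(0.000315221 + 0.000393611) = √0.000708832 = 0.026624.
The 90% critical value is z* = 1.645. Margin = 1.645·0.026624 = 0.04380.
CI: -0.21676 ± 0.04380 = (-0.2606, -0.1730).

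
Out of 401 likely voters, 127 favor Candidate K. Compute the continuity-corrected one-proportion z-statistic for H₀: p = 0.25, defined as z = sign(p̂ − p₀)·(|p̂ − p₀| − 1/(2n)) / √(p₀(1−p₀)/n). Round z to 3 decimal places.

z = 3.027

With x = 127 successes in n = 401, p̂ = 0.31671. p̂ − p₀ = 0.066708.
1/(2n) = 0.001247.
Corrected numerator: |0.066708| − 0.001247 = 0.065461.
SE₀ = √(0.25·0.75/401) = 0.021624.
z = +0.065461/0.021624 = 3.027.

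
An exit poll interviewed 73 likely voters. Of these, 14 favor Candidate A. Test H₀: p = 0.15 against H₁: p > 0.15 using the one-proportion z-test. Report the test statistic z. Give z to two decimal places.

The sample proportion is 14/73 = 0.19178.
Under H₀, SE = √(p₀(1−p₀)/n) = √(0.15·0.85/73) = √0.001746575 = 0.041792.
z = (p̂ − p₀)/SE = (0.19178 − 0.15)/0.041792 = 1.00.

z = 1.00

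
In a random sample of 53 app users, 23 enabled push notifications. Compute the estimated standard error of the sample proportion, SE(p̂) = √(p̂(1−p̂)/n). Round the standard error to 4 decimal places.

SE = 0.0681

Sample proportion p̂ = 23/53 = 0.43396.
p̂(1−p̂) = 0.43396·0.56604 = 0.245639.
Dividing by n and taking the root: √0.004634698 = 0.0681.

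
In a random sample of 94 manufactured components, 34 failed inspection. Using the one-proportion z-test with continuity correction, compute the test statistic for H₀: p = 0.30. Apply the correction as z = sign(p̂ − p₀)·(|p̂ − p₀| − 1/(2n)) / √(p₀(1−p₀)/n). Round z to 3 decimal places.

With x = 34 successes in n = 94, p̂ = 0.36170. p̂ − p₀ = 0.061702.
1/(2n) = 0.005319.
Corrected numerator: |0.061702| − 0.005319 = 0.056383.
Null standard error: √(0.30·0.70/94) = √0.002234043 = 0.047266.
z = +0.056383/0.047266 = 1.193.

z = 1.193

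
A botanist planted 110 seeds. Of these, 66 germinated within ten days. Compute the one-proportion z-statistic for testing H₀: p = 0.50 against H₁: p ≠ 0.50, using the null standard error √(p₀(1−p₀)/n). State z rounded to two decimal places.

p̂ = 66/110 = 0.60000.
Under H₀, SE = √(p₀(1−p₀)/n) = √(0.50·0.50/110) = √0.002272727 = 0.047673.
z = (p̂ − p₀)/SE = (0.60000 − 0.50)/0.047673 = 2.10.

z = 2.10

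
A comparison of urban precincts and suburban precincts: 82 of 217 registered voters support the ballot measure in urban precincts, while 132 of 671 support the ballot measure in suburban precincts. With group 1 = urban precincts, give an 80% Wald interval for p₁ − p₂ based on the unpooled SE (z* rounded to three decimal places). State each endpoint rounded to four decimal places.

(0.1346, 0.2277)

p̂₁ = 82/217 = 0.37788, p̂₂ = 132/671 = 0.19672; p̂₁ − p̂₂ = 0.18116.
SE = √(0.001083349 + 0.000235502) = √0.001318851 = 0.036316.
For 80% confidence, z* = 1.282. Margin = 1.282·0.036316 = 0.04656.
Interval: 0.18116 ± 0.04656 → (0.1346, 0.2277).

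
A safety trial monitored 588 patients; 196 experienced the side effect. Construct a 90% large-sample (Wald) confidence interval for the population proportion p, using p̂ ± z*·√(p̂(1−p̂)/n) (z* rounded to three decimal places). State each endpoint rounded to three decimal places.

p̂ = 196/588 = 0.33333.
SE(p̂) = √(0.33333·0.66667/588) = 0.019440.
The 90% critical value is z* = 1.645.
Margin = 1.645·0.019440 = 0.03198.
CI: 0.33333 ± 0.03198 = (0.301, 0.365).

(0.301, 0.365)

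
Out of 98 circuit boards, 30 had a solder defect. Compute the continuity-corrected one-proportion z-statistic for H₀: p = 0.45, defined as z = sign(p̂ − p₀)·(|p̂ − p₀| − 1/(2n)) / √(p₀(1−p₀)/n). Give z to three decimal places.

z = -2.761

p̂ = 30/98 = 0.30612. p̂ − p₀ = -0.143878.
1/(2n) = 0.005102.
Corrected numerator: |-0.143878| − 0.005102 = 0.138776.
Under H₀, SE = √(p₀(1−p₀)/n) = √(0.45·0.55/98) = √0.002525510 = 0.050254.
z = −0.138776/0.050254 = -2.761.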